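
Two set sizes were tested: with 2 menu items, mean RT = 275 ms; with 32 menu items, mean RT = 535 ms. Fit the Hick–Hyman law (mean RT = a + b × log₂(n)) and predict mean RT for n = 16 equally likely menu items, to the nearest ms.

With log₂ n on the abscissa the relation is linear; from the two conditions:
  b = (535 − 275) / (log₂ 32 − log₂ 2) = 260 / (5 − 1) = 65 ms/bit
  a = 275 − 65 × 1 = 210 ms
Then RT(16) = 210 + 65 × log₂ 16 = 210 + 65 × 4 ≈ 470.000 ms.

470 ms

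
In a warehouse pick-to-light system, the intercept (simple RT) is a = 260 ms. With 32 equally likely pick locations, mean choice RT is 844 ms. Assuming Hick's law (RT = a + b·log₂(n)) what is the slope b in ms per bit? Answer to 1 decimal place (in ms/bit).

32 alternatives carry log₂ 32 = 5 bits; the choice cost is 844 − 260 = 584 ms, so b = 584/5 = 116.800 ms/bit.

116.8 ms/bit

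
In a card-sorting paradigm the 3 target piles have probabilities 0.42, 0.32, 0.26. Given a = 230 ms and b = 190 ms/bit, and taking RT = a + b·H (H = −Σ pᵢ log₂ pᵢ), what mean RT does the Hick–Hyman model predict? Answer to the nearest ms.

H = 0.42·log₂(1/0.42) + 0.32·log₂(1/0.32) + 0.26·log₂(1/0.26) = 1.5570 bits.
RT = 230 + 190 × 1.5570 = 525.82 ms.

526 ms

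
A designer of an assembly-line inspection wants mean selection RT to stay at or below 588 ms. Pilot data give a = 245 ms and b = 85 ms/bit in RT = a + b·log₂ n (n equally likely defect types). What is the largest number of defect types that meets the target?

Information budget: (588 − 245)/85 = 4.0353 bits, so n ≤ 2^4.0353 = 16.396 → at most 16.

16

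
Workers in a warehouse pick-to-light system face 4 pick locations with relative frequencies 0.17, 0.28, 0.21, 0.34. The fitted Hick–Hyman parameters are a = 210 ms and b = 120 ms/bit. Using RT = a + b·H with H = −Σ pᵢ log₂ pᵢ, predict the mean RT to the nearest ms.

444 ms

H = 0.17·log₂(1/0.17) + 0.28·log₂(1/0.28) + 0.21·log₂(1/0.21) + 0.34·log₂(1/0.34) = 1.9508 bits.
RT = 210 + 120 × 1.9508 = 444.10 ms.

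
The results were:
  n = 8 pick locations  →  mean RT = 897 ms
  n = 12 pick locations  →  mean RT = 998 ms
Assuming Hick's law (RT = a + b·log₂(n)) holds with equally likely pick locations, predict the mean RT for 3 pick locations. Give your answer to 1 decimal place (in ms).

652.7 ms

With log₂ n on the abscissa the relation is linear; from the two conditions:
  b = (998 − 897) / (log₂ 12 − log₂ 8) = 101 / (3.5850 − 3) = 172.661 ms/bit
  a = 897 − 172.661 × 3 = 379.018 ms
Then RT(3) = 379.018 + 172.661 × log₂ 3 = 379.018 + 172.661 × 1.5850 ≈ 652.679 ms.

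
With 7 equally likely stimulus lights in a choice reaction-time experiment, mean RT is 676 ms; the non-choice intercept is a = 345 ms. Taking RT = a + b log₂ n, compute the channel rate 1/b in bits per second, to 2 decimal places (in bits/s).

b = (676 − 345)/log₂ 7 = 331/2.8074 = 117.905 ms per bit = 0.11790 s/bit; the reciprocal is 8.481 bits/s.

8.48 bits/s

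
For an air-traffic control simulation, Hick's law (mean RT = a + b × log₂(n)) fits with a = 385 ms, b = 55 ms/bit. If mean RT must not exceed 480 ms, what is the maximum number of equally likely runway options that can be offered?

3

Set 385 + 55·log₂ n ≤ 480 → log₂ n ≤ (480 − 385)/55 = 1.7273.
So n ≤ 2^1.7273 = 3.311; the largest integer n is 3.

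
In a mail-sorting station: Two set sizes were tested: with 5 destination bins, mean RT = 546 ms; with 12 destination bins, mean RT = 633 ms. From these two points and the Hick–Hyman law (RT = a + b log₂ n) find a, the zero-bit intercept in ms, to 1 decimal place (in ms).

386.1 ms

Slope: b = (633 − 546) / (log₂ 12 − log₂ 5) = 87/1.2630 = 68.882 ms/bit.
a = RT₁ − b·log₂ n₁ = 546 − 68.882 × 2.3219 = 386.062 ms.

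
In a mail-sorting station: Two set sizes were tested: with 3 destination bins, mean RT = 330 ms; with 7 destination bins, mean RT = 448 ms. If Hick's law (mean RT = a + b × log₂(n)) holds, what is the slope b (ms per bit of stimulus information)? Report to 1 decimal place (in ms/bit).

96.5 ms/bit

Slope: b = (448 − 330) / (log₂ 7 − log₂ 3) = 118/1.2224 = 96.532 ms/bit.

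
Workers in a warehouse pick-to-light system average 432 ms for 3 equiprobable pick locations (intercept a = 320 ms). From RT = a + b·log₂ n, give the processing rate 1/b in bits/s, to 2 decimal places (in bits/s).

b = (432 − 320)/log₂ 3 = 112/1.5850 = 70.664 ms per bit = 0.07066 s/bit; the reciprocal is 14.151 bits/s.

14.15 bits/s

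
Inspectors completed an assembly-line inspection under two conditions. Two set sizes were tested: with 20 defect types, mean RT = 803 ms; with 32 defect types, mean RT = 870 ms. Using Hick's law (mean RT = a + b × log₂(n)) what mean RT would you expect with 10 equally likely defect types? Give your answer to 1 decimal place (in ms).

704.2 ms

Solve the two-equation system in a and b:
  b = (870 − 803) / (log₂ 32 − log₂ 20) = 67 / (5 − 4.3219) = 98.810 ms/bit
  a = 803 − 98.810 × 4.3219 = 375.952 ms
Then RT(10) = 375.952 + 98.810 × log₂ 10 = 375.952 + 98.810 × 3.3219 ≈ 704.190 ms.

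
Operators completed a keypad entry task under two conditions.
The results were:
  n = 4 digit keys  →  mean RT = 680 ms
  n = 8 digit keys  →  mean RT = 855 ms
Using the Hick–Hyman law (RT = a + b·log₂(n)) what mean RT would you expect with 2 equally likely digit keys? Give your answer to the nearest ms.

505 ms

RT is linear in log₂ n, so two points fix the line:
  b = (855 − 680) / (log₂ 8 − log₂ 4) = 175 / (3 − 2) = 175 ms/bit
  a = 680 − 175 × 2 = 330 ms
Then RT(2) = 330 + 175 × log₂ 2 = 330 + 175 × 1 ≈ 505.000 ms.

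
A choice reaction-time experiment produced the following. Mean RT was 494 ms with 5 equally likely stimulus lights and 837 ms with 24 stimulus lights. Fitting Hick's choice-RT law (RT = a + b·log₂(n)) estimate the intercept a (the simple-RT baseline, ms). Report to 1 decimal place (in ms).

142.1 ms

The slope on a log₂ axis is (837 − 494) / (4.5850 − 2.3219) = 151.566 ms/bit.
Intercept: a = 494 − 151.566·log₂(5) = 142.074 ms.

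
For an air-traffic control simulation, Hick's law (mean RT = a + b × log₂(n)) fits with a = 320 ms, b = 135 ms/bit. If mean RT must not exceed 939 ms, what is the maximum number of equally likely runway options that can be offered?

135·log₂ n ≤ 939 − 320 = 619, giving log₂ n ≤ 4.5852 and n ≤ 24.004. The largest whole number is 24.

24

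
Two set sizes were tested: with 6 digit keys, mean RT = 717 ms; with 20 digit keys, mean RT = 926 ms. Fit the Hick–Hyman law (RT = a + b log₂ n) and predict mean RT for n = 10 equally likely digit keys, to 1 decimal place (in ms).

With log₂ n on the abscissa the relation is linear; from the two conditions:
  b = (926 − 717) / (log₂ 20 − log₂ 6) = 209 / (4.3219 − 2.5850) = 120.325 ms/bit
  a = 717 − 120.325 × 2.5850 = 405.965 ms
Then RT(10) = 405.965 + 120.325 × log₂ 10 = 405.965 + 120.325 × 3.3219 ≈ 805.675 ms.

805.7 ms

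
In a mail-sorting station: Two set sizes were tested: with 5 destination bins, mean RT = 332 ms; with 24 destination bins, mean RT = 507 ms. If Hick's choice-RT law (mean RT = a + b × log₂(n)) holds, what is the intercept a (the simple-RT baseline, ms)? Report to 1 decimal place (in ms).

152.4 ms

Slope: b = (507 − 332) / (log₂ 24 − log₂ 5) = 175/2.2630 = 77.330 ms/bit.
Intercept: a = 332 − 77.330·log₂(5) = 152.446 ms.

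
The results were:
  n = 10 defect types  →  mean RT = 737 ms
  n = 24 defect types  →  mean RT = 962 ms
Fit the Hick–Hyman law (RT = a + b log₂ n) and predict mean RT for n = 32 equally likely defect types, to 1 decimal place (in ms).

Solve the two-equation system in a and b:
  b = (962 − 737) / (log₂ 24 − log₂ 10) = 225 / (4.5850 − 3.3219) = 178.142 ms/bit
  a = 737 − 178.142 × 3.3219 = 145.224 ms
Then RT(32) = 145.224 + 178.142 × log₂ 32 = 145.224 + 178.142 × 5 ≈ 1035.936 ms.

1035.9 ms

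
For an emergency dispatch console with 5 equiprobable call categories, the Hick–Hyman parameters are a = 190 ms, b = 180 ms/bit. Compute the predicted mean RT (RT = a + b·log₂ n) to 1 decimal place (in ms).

607.9 ms

log₂(5) = 2.3219 bits, so RT = 190 + 180 × 2.3219 ≈ 607.947 ms.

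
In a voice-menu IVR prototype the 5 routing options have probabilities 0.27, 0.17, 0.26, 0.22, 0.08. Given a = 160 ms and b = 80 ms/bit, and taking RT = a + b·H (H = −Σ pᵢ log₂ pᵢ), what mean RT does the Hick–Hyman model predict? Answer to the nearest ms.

H = 0.27·log₂(1/0.27) + 0.17·log₂(1/0.17) + 0.26·log₂(1/0.26) + 0.22·log₂(1/0.22) + 0.08·log₂(1/0.08) = 2.2220 bits.
RT = 160 + 80 × 2.2220 = 337.76 ms.

338 ms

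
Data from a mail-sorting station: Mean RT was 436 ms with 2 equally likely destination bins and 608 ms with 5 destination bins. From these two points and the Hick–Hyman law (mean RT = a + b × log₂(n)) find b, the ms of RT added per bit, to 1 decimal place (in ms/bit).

The slope on a log₂ axis is (608 − 436) / (2.3219 − 1) = 130.113 ms/bit.

130.1 ms/bit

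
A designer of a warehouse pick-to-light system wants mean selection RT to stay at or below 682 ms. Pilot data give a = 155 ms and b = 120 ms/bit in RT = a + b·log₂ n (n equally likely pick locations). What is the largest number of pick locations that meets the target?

Information budget: (682 − 155)/120 = 4.3917 bits, so n ≤ 2^4.3917 = 20.991 → at most 20.

20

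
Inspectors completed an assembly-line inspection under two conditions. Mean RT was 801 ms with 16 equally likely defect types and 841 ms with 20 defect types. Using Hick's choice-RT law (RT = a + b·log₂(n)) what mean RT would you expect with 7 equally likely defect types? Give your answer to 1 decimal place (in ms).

652.8 ms

With log₂ n on the abscissa the relation is linear; from the two conditions:
  b = (841 − 801) / (log₂ 20 − log₂ 16) = 40 / (4.3219 − 4) = 124.251 ms/bit
  a = 801 − 124.251 × 4 = 303.995 ms
Then RT(7) = 303.995 + 124.251 × log₂ 7 = 303.995 + 124.251 × 2.8074 ≈ 652.812 ms.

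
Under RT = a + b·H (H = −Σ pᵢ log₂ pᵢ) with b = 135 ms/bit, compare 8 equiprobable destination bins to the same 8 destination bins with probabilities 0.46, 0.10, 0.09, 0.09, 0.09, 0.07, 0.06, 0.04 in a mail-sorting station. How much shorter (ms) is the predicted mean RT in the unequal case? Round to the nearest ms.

Equiprobable entropy H₀ = log₂ 8 = 3.0000 bits.
Skewed entropy H = −Σ pᵢ log₂ pᵢ = 2.4833 bits.
ΔRT = b·(H₀ − H) = 135 × 0.5167 = 69.75 ms.

70 ms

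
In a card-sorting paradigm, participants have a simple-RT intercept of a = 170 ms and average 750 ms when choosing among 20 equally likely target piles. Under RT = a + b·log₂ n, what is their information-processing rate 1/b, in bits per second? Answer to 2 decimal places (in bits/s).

7.45 bits/s

Choice component = 750 − 170 = 580 ms over log₂(20) = 4.3219 bits.
b = 580 / 4.3219 = 134.199 ms/bit, so 1/b = 7.452 bits/s.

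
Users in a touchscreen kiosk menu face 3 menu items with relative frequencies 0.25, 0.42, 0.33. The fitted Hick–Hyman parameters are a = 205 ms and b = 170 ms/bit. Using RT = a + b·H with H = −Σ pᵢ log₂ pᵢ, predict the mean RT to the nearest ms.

469 ms

H = 0.25·log₂(1/0.25) + 0.42·log₂(1/0.42) + 0.33·log₂(1/0.33) = 1.5535 bits.
RT = 205 + 170 × 1.5535 = 469.09 ms.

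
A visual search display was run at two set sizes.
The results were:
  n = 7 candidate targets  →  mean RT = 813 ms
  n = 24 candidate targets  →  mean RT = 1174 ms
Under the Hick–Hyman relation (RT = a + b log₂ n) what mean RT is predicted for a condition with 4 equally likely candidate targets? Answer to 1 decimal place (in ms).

649.0 ms

With log₂ n on the abscissa the relation is linear; from the two conditions:
  b = (1174 − 813) / (log₂ 24 − log₂ 7) = 361 / (4.5850 − 2.8074) = 203.082 ms/bit
  a = 813 − 203.082 × 2.8074 = 242.877 ms
Then RT(4) = 242.877 + 203.082 × log₂ 4 = 242.877 + 203.082 × 2 ≈ 649.041 ms.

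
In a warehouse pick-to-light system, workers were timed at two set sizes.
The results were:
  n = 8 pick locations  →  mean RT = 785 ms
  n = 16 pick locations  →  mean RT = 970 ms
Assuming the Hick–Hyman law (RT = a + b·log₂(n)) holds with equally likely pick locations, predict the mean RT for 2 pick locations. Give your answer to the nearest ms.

415 ms

Fit slope and intercept:
  b = (970 − 785) / (log₂ 16 − log₂ 8) = 185 / (4 − 3) = 185 ms/bit
  a = 785 − 185 × 3 = 230 ms
Then RT(2) = 230 + 185 × log₂ 2 = 230 + 185 × 1 ≈ 415.000 ms.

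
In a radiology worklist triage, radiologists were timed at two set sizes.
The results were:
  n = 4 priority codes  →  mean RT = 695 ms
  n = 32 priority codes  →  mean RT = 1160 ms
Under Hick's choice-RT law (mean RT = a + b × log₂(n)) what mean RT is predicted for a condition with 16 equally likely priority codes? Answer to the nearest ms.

RT is linear in log₂ n, so two points fix the line:
  b = (1160 − 695) / (log₂ 32 − log₂ 4) = 465 / (5 − 2) = 155 ms/bit
  a = 695 − 155 × 2 = 385 ms
Then RT(16) = 385 + 155 × log₂ 16 = 385 + 155 × 4 ≈ 1005.000 ms.

1005 ms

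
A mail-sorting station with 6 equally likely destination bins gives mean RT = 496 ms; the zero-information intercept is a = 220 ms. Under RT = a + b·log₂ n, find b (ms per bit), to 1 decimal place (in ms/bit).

6 alternatives carry log₂ 6 = 2.5850 bits; the choice cost is 496 − 220 = 276 ms, so b = 276/2.5850 = 106.771 ms/bit.

106.8 ms/bit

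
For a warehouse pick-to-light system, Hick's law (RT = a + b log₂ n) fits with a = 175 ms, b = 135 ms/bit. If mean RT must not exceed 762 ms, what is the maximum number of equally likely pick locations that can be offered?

Information budget: (762 − 175)/135 = 4.3481 bits, so n ≤ 2^4.3481 = 20.367 → at most 20.

20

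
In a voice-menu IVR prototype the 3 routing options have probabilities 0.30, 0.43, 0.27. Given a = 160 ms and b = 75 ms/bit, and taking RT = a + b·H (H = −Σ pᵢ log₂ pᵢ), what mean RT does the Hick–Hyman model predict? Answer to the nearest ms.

277 ms

Entropy contributions −pᵢ log₂ pᵢ: 0.5211, 0.5236, 0.5100; sum H = 1.5547 bits.
RT = a + bH = 160 + 75·1.5547 = 276.60 ms.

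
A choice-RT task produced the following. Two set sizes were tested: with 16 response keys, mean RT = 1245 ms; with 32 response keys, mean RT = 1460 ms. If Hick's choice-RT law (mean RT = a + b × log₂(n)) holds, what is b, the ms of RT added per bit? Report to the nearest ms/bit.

215 ms/bit

The slope on a log₂ axis is (1460 − 1245) / (5 − 4) = 215 ms/bit.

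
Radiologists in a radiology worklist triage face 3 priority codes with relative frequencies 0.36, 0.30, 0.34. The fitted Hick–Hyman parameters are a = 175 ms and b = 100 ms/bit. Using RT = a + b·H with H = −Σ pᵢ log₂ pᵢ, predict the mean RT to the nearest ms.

333 ms

H = 0.36·log₂(1/0.36) + 0.30·log₂(1/0.30) + 0.34·log₂(1/0.34) = 1.5809 bits.
RT = 175 + 100 × 1.5809 = 333.09 ms.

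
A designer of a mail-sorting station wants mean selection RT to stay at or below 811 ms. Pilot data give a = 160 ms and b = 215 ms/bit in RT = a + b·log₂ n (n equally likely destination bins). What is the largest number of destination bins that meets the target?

8

215·log₂ n ≤ 811 − 160 = 651, giving log₂ n ≤ 3.0279 and n ≤ 8.156. The largest whole number is 8.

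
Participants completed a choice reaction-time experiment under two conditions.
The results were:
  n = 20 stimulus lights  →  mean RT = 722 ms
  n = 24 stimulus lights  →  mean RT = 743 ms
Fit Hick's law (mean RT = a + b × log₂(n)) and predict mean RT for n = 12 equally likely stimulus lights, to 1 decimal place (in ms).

Fit slope and intercept:
  b = (743 − 722) / (log₂ 24 − log₂ 20) = 21 / (4.5850 − 4.3219) = 79.837 ms/bit
  a = 722 − 79.837 × 4.3219 = 376.948 ms
Then RT(12) = 376.948 + 79.837 × log₂ 12 = 376.948 + 79.837 × 3.5850 ≈ 663.163 ms.

663.2 ms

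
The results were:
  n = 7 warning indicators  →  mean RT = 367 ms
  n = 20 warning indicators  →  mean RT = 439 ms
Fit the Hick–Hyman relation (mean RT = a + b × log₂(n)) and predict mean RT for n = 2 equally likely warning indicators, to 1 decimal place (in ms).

281.1 ms

RT is linear in log₂ n, so two points fix the line:
  b = (439 − 367) / (log₂ 20 − log₂ 7) = 72 / (4.3219 − 2.8074) = 47.538 ms/bit
  a = 367 − 47.538 × 2.8074 = 233.544 ms
Then RT(2) = 233.544 + 47.538 × log₂ 2 = 233.544 + 47.538 × 1 ≈ 281.082 ms.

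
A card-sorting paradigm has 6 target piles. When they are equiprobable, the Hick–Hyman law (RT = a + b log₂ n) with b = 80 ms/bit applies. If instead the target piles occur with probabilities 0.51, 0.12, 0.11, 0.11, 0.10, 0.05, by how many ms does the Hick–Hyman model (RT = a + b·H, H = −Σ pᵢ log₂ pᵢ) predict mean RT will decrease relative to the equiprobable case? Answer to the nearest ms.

Equiprobable entropy H₀ = log₂ 6 = 2.5850 bits.
Skewed entropy H = −Σ pᵢ log₂ pᵢ = 2.1114 bits.
ΔRT = b·(H₀ − H) = 80 × 0.4736 = 37.89 ms.

38 ms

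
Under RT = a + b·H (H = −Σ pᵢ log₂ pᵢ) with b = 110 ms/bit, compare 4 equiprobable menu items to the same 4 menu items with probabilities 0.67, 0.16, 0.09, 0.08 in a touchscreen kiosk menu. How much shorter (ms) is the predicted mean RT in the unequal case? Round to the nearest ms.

64 ms

Equiprobable entropy H₀ = log₂ 4 = 2.0000 bits.
Skewed entropy H = −Σ pᵢ log₂ pᵢ = 1.4143 bits.
ΔRT = b·(H₀ − H) = 110 × 0.5857 = 64.43 ms.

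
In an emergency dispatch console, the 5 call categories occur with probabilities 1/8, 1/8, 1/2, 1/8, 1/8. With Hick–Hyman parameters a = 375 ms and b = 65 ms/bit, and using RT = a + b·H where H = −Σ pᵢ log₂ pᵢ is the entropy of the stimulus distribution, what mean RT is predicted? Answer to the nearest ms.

505 ms

Each term −pᵢ log₂ pᵢ: 0.125·3 + 0.125·3 + 0.5·1 + 0.125·3 + 0.125·3; summed, H = 2.000 bits.
Mean RT = a + bH = 375 + 65·2.000 = 505.00 ms.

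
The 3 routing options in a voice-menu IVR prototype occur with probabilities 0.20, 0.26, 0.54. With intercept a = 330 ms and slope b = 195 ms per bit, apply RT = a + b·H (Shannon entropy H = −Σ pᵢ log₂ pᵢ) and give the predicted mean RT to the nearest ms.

H = 0.20·log₂(1/0.20) + 0.26·log₂(1/0.26) + 0.54·log₂(1/0.54) = 1.4497 bits.
RT = 330 + 195 × 1.4497 = 612.69 ms.

613 ms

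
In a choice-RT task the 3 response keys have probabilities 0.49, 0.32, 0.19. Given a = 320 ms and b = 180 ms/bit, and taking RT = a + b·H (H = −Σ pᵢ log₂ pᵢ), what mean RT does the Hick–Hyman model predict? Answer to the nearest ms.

587 ms

Entropy contributions −pᵢ log₂ pᵢ: 0.5043, 0.5260, 0.4552; sum H = 1.4855 bits.
RT = a + bH = 320 + 180·1.4855 = 587.40 ms.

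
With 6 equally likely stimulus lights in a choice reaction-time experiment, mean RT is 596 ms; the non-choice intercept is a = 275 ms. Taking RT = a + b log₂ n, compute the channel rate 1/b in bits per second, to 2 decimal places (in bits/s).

8.05 bits/s

Choice component = 596 − 275 = 321 ms over log₂(6) = 2.5850 bits.
b = 321 / 2.5850 = 124.180 ms/bit, so 1/b = 8.053 bits/s.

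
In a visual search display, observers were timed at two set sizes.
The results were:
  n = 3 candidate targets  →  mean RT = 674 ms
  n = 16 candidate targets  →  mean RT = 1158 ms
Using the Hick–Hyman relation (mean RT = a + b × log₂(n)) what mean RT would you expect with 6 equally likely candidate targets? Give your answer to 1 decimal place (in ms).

With log₂ n on the abscissa the relation is linear; from the two conditions:
  b = (1158 − 674) / (log₂ 16 − log₂ 3) = 484 / (4 − 1.5850) = 200.411 ms/bit
  a = 674 − 200.411 × 1.5850 = 356.356 ms
Then RT(6) = 356.356 + 200.411 × log₂ 6 = 356.356 + 200.411 × 2.5850 ≈ 874.411 ms.

874.4 ms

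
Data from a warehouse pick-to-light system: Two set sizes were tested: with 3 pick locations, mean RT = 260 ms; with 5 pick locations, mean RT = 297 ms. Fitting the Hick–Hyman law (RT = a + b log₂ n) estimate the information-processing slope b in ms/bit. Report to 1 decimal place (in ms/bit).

The slope on a log₂ axis is (297 − 260) / (2.3219 − 1.5850) = 50.206 ms/bit.

50.2 ms/bit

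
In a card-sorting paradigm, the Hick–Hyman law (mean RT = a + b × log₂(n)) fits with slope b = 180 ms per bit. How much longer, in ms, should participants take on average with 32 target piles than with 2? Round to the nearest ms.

ΔRT = (a + b log₂ n₂) − (a + b log₂ n₁) = b·(log₂ n₂ − log₂ n₁).
log₂(32) − log₂(2) = log₂(32/2) = log₂(16) = 4.
ΔRT = 180 × 4.0000 = 720.000 ms.

720 ms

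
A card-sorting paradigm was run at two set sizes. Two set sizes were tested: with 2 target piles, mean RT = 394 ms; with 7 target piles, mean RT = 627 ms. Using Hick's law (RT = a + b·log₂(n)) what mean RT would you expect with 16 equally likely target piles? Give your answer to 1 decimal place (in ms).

780.8 ms

RT is linear in log₂ n, so two points fix the line:
  b = (627 − 394) / (log₂ 7 − log₂ 2) = 233 / (2.8074 − 1) = 128.918 ms/bit
  a = 394 − 128.918 × 1 = 265.082 ms
Then RT(16) = 265.082 + 128.918 × log₂ 16 = 265.082 + 128.918 × 4 ≈ 780.753 ms.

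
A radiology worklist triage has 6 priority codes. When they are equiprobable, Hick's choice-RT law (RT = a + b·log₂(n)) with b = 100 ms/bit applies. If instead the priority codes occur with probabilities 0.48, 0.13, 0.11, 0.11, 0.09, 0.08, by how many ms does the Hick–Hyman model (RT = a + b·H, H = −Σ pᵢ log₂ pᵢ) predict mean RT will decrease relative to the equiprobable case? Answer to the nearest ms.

39 ms

Equiprobable entropy H₀ = log₂ 6 = 2.5850 bits.
Skewed entropy H = −Σ pᵢ log₂ pᵢ = 2.1956 bits.
ΔRT = b·(H₀ − H) = 100 × 0.3893 = 38.93 ms.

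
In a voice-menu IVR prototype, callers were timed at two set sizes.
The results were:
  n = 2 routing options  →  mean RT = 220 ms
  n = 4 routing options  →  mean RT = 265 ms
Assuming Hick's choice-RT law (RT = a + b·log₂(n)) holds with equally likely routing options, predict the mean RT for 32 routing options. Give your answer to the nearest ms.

Solve the two-equation system in a and b:
  b = (265 − 220) / (log₂ 4 − log₂ 2) = 45 / (2 − 1) = 45 ms/bit
  a = 220 − 45 × 1 = 175 ms
Then RT(32) = 175 + 45 × log₂ 32 = 175 + 45 × 5 ≈ 400.000 ms.

400 ms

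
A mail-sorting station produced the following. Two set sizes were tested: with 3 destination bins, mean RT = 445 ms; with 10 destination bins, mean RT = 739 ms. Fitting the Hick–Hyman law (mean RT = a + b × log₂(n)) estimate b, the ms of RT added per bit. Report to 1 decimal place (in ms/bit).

b = (RT₂ − RT₁)/(log₂ n₂ − log₂ n₁) = (739 − 445)/(3.3219 − 1.5850) = 169.261 ms/bit.

169.3 ms/bit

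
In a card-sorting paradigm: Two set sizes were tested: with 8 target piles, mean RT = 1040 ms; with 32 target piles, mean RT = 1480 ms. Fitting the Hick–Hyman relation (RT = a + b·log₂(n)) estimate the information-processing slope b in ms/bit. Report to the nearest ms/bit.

220 ms/bit

b = (RT₂ − RT₁)/(log₂ n₂ − log₂ n₁) = (1480 − 1040)/(5 − 3) = 220 ms/bit.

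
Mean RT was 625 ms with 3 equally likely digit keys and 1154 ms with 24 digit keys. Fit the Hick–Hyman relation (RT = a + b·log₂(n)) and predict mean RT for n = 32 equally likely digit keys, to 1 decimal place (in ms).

1227.2 ms

RT is linear in log₂ n, so two points fix the line:
  b = (1154 − 625) / (log₂ 24 − log₂ 3) = 529 / (4.5850 − 1.5850) = 176.333 ms/bit
  a = 625 − 176.333 × 1.5850 = 345.518 ms
Then RT(32) = 345.518 + 176.333 × log₂ 32 = 345.518 + 176.333 × 5 ≈ 1227.185 ms.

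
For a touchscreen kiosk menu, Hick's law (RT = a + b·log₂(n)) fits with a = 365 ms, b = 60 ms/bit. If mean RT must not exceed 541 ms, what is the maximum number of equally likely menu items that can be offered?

7

Set 365 + 60·log₂ n ≤ 541 → log₂ n ≤ (541 − 365)/60 = 2.9333.
So n ≤ 2^2.9333 = 7.639; the largest integer n is 7.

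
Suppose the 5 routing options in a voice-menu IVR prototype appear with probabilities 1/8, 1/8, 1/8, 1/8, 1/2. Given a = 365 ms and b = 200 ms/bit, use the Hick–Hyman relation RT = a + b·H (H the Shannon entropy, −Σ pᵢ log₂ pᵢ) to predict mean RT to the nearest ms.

765 ms

H = −Σ pᵢ log₂ pᵢ = 0.125·3 + 0.125·3 + 0.125·3 + 0.125·3 + 0.5·1 = 2.000 bits.
RT = 365 + 200 × 2.000 = 765.00 ms.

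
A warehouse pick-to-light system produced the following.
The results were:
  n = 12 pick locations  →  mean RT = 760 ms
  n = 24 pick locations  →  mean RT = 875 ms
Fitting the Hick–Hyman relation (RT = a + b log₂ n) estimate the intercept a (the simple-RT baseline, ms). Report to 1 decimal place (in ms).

Slope: b = (875 − 760) / (log₂ 24 − log₂ 12) = 115/1.0000 = 115.000 ms/bit.
a = RT₁ − b·log₂ n₁ = 760 − 115.000 × 3.5850 = 347.729 ms.

347.7 ms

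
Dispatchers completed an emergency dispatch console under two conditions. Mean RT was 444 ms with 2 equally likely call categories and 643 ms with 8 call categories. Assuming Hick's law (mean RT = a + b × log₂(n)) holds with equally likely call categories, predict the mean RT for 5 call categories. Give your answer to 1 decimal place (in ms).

575.5 ms

RT is linear in log₂ n, so two points fix the line:
  b = (643 − 444) / (log₂ 8 − log₂ 2) = 199 / (3 − 1) = 99.500 ms/bit
  a = 444 − 99.500 × 1 = 344.500 ms
Then RT(5) = 344.500 + 99.500 × log₂ 5 = 344.500 + 99.500 × 2.3219 ≈ 575.532 ms.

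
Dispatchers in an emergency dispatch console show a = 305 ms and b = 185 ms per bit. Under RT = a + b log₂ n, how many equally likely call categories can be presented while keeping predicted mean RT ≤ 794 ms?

Set 305 + 185·log₂ n ≤ 794 → log₂ n ≤ (794 − 305)/185 = 2.6432.
So n ≤ 2^2.6432 = 6.247; the largest integer n is 6.

6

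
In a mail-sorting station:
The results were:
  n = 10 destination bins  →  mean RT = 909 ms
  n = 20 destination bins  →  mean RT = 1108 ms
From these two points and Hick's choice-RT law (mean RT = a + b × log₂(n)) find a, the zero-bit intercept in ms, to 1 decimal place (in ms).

Slope: b = (1108 − 909) / (log₂ 20 − log₂ 10) = 199/1.0000 = 199.000 ms/bit.
a = RT₁ − b·log₂ n₁ = 909 − 199.000 × 3.3219 = 247.936 ms.

247.9 ms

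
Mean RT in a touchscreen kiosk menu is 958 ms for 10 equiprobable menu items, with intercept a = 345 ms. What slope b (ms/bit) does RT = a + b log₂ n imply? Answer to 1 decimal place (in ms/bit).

b = (958 − 345) / log₂(10) = 613 / 3.3219 = 184.531 ms/bit.

184.5 ms/bit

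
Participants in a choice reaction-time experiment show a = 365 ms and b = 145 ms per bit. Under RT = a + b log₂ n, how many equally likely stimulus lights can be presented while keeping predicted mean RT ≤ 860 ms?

10

145·log₂ n ≤ 860 − 365 = 495, giving log₂ n ≤ 3.4138 and n ≤ 10.657. The largest whole number is 10.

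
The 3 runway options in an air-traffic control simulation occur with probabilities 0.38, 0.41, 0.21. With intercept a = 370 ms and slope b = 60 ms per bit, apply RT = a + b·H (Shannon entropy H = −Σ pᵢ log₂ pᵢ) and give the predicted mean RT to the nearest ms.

Entropy contributions −pᵢ log₂ pᵢ: 0.5305, 0.5274, 0.4728; sum H = 1.5307 bits.
RT = a + bH = 370 + 60·1.5307 = 461.84 ms.

462 ms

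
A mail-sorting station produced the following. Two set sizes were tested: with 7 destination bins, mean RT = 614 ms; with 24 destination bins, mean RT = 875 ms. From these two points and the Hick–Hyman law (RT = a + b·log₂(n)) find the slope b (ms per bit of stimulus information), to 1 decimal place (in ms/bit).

Slope: b = (875 − 614) / (log₂ 24 − log₂ 7) = 261/1.7776 = 146.827 ms/bit.

146.8 ms/bit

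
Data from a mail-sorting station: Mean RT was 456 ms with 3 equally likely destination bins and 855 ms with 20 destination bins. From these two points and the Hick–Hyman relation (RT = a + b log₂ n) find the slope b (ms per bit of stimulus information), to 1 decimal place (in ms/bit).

145.8 ms/bit

b = (RT₂ − RT₁)/(log₂ n₂ − log₂ n₁) = (855 − 456)/(4.3219 − 1.5850) = 145.782 ms/bit.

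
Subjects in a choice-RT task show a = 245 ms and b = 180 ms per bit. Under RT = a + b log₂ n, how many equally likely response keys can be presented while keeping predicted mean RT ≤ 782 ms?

7

180·log₂ n ≤ 782 − 245 = 537, giving log₂ n ≤ 2.9833 and n ≤ 7.908. The largest whole number is 7.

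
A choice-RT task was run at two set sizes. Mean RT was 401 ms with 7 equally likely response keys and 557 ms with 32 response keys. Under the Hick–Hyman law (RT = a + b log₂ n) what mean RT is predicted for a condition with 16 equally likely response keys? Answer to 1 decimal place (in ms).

485.9 ms

Solve the two-equation system in a and b:
  b = (557 − 401) / (log₂ 32 − log₂ 7) = 156 / (5 − 2.8074) = 71.147 ms/bit
  a = 401 − 71.147 × 2.8074 = 201.265 ms
Then RT(16) = 201.265 + 71.147 × log₂ 16 = 201.265 + 71.147 × 4 ≈ 485.853 ms.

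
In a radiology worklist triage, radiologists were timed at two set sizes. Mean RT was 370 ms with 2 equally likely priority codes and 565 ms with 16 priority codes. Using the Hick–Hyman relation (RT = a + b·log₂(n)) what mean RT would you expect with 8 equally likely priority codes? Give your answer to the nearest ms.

With log₂ n on the abscissa the relation is linear; from the two conditions:
  b = (565 − 370) / (log₂ 16 − log₂ 2) = 195 / (4 − 1) = 65 ms/bit
  a = 370 − 65 × 1 = 305 ms
Then RT(8) = 305 + 65 × log₂ 8 = 305 + 65 × 3 ≈ 500.000 ms.

500 ms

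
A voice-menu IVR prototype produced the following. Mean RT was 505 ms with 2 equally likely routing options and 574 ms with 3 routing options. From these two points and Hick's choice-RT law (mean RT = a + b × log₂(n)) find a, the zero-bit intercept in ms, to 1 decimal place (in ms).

387.0 ms

Slope: b = (574 − 505) / (log₂ 3 − log₂ 2) = 69/0.5850 = 117.956 ms/bit.
a = RT₁ − b·log₂ n₁ = 505 − 117.956 × 1 = 387.044 ms.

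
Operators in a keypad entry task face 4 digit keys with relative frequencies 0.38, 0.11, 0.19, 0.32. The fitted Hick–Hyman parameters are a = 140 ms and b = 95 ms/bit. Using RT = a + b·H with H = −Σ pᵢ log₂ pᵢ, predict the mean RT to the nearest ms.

317 ms

H = 0.38·log₂(1/0.38) + 0.11·log₂(1/0.11) + 0.19·log₂(1/0.19) + 0.32·log₂(1/0.32) = 1.8620 bits.
RT = 140 + 95 × 1.8620 = 316.89 ms.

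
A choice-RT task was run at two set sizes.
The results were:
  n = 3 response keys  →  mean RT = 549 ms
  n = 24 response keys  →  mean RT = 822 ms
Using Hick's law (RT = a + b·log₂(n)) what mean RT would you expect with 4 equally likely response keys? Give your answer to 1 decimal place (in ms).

With log₂ n on the abscissa the relation is linear; from the two conditions:
  b = (822 − 549) / (log₂ 24 − log₂ 3) = 273 / (4.5850 − 1.5850) = 91.000 ms/bit
  a = 549 − 91.000 × 1.5850 = 404.768 ms
Then RT(4) = 404.768 + 91.000 × log₂ 4 = 404.768 + 91.000 × 2 ≈ 586.768 ms.

586.8 ms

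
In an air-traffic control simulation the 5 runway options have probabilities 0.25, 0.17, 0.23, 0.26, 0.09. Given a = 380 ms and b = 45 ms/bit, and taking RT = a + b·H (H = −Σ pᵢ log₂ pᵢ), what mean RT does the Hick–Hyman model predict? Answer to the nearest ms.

H = 0.25·log₂(1/0.25) + 0.17·log₂(1/0.17) + 0.23·log₂(1/0.23) + 0.26·log₂(1/0.26) + 0.09·log₂(1/0.09) = 2.2402 bits.
RT = 380 + 45 × 2.2402 = 480.81 ms.

481 ms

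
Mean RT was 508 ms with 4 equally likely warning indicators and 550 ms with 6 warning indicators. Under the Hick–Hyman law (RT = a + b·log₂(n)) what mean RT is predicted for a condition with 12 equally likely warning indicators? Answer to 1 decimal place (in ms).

621.8 ms

RT is linear in log₂ n, so two points fix the line:
  b = (550 − 508) / (log₂ 6 − log₂ 4) = 42 / (2.5850 − 2) = 71.799 ms/bit
  a = 508 − 71.799 × 2 = 364.401 ms
Then RT(12) = 364.401 + 71.799 × log₂ 12 = 364.401 + 71.799 × 3.5850 ≈ 621.799 ms.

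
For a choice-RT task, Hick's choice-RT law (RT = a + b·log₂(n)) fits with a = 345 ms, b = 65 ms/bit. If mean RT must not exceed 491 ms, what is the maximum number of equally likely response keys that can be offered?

65·log₂ n ≤ 491 − 345 = 146, giving log₂ n ≤ 2.2462 and n ≤ 4.744. The largest whole number is 4.

4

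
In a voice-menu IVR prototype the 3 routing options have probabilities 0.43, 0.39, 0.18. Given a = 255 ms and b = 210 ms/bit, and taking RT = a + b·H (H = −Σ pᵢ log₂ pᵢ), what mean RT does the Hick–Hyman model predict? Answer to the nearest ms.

H = 0.43·log₂(1/0.43) + 0.39·log₂(1/0.39) + 0.18·log₂(1/0.18) = 1.4987 bits.
RT = 255 + 210 × 1.4987 = 569.72 ms.

570 ms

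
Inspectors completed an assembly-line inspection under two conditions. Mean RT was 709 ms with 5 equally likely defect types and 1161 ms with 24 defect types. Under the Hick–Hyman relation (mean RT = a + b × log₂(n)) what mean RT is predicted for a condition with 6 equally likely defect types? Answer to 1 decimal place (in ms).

RT is linear in log₂ n, so two points fix the line:
  b = (1161 − 709) / (log₂ 24 − log₂ 5) = 452 / (4.5850 − 2.3219) = 199.732 ms/bit
  a = 709 − 199.732 × 2.3219 = 245.237 ms
Then RT(6) = 245.237 + 199.732 × log₂ 6 = 245.237 + 199.732 × 2.5850 ≈ 761.536 ms.

761.5 ms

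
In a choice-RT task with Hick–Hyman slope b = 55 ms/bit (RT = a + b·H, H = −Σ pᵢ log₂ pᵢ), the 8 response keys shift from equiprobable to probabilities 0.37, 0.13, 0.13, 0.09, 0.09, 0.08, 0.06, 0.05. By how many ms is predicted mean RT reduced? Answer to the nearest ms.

18 ms

Equiprobable entropy H₀ = log₂ 8 = 3.0000 bits.
Skewed entropy H = −Σ pᵢ log₂ pᵢ = 2.6725 bits.
ΔRT = b·(H₀ − H) = 55 × 0.3275 = 18.01 ms.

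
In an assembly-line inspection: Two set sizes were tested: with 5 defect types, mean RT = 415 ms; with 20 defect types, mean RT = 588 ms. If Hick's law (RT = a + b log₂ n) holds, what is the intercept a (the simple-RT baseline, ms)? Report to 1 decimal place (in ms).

Slope: b = (588 − 415) / (log₂ 20 − log₂ 5) = 173/2.0000 = 86.500 ms/bit.
Intercept: a = 415 − 86.500·log₂(5) = 214.153 ms.

214.2 ms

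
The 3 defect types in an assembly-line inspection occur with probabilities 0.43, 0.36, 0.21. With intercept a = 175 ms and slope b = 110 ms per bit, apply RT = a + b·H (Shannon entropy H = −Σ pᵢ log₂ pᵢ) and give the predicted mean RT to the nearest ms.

Entropy contributions −pᵢ log₂ pᵢ: 0.5236, 0.5306, 0.4728; sum H = 1.5270 bits.
RT = a + bH = 175 + 110·1.5270 = 342.97 ms.

343 ms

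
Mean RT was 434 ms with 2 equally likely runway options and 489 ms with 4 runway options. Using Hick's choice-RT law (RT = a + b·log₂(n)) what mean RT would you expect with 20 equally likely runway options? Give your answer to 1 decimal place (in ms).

616.7 ms

RT is linear in log₂ n, so two points fix the line:
  b = (489 − 434) / (log₂ 4 − log₂ 2) = 55 / (2 − 1) = 55.000 ms/bit
  a = 434 − 55.000 × 1 = 379.000 ms
Then RT(20) = 379.000 + 55.000 × log₂ 20 = 379.000 + 55.000 × 4.3219 ≈ 616.706 ms.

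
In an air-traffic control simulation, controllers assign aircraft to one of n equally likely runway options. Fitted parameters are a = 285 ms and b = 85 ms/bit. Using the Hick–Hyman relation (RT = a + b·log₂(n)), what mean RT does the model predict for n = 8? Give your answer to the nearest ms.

540 ms

log₂(8) = 3 bits, so RT = 285 + 85 × 3 ≈ 540.000 ms.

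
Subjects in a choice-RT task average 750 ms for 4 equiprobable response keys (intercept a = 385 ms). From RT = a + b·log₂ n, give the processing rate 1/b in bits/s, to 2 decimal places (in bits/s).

5.48 bits/s

Choice component = 750 − 385 = 365 ms over log₂(4) = 2 bits.
b = 365 / 2 = 182.500 ms/bit, so 1/b = 5.479 bits/s.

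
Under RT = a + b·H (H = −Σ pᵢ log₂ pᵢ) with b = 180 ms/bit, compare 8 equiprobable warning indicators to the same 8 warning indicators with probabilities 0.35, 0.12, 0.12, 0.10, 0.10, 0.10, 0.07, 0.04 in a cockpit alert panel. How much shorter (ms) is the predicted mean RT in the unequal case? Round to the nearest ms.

51 ms

Equiprobable entropy H₀ = log₂ 8 = 3.0000 bits.
Skewed entropy H = −Σ pᵢ log₂ pᵢ = 2.7151 bits.
ΔRT = b·(H₀ − H) = 180 × 0.2849 = 51.28 ms.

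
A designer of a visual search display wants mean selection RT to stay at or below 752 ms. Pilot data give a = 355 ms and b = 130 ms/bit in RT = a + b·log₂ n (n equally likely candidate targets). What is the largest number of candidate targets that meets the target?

130·log₂ n ≤ 752 − 355 = 397, giving log₂ n ≤ 3.0538 and n ≤ 8.304. The largest whole number is 8.

8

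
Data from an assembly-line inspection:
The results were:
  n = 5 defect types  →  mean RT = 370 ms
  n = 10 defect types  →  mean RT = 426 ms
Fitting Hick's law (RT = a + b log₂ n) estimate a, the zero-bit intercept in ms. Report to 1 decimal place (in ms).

b = (RT₂ − RT₁)/(log₂ n₂ − log₂ n₁) = (426 − 370)/(3.3219 − 2.3219) = 56.000 ms/bit.
a = RT₁ − b·log₂ n₁ = 370 − 56.000 × 2.3219 = 239.972 ms.

240.0 ms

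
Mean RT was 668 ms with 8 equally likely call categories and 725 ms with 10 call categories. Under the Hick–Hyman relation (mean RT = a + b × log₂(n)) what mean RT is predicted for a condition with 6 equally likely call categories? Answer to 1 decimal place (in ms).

594.5 ms

With log₂ n on the abscissa the relation is linear; from the two conditions:
  b = (725 − 668) / (log₂ 10 − log₂ 8) = 57 / (3.3219 − 3) = 177.058 ms/bit
  a = 668 − 177.058 × 3 = 136.825 ms
Then RT(6) = 136.825 + 177.058 × log₂ 6 = 136.825 + 177.058 × 2.5850 ≈ 594.514 ms.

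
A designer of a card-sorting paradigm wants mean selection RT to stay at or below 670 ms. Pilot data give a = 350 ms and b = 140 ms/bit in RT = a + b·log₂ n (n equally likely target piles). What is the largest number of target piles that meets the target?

Set 350 + 140·log₂ n ≤ 670 → log₂ n ≤ (670 − 350)/140 = 2.2857.
So n ≤ 2^2.2857 = 4.876; the largest integer n is 4.

4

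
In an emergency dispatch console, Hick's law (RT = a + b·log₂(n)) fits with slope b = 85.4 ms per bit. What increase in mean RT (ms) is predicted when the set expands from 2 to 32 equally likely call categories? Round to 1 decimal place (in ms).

Only the slope matters, since a is common to both: ΔRT = b·log₂(n₂/n₁).
log₂(32) − log₂(2) = log₂(32/2) = log₂(16) = 4.
ΔRT = 85.4 × 4.0000 = 341.600 ms.

341.6 ms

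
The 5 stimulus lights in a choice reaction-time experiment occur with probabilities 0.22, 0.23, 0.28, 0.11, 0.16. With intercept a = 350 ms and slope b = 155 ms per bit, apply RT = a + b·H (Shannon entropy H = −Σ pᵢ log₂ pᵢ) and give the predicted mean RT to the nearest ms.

Entropy contributions −pᵢ log₂ pᵢ: 0.4806, 0.4877, 0.5142, 0.3503, 0.4230; sum H = 2.2558 bits.
RT = a + bH = 350 + 155·2.2558 = 699.64 ms.

700 ms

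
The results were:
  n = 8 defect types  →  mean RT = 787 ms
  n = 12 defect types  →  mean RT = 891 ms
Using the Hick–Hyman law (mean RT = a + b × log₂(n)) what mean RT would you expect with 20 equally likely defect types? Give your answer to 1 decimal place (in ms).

Solve the two-equation system in a and b:
  b = (891 − 787) / (log₂ 12 − log₂ 8) = 104 / (3.5850 − 3) = 177.789 ms/bit
  a = 787 − 177.789 × 3 = 253.632 ms
Then RT(20) = 253.632 + 177.789 × log₂ 20 = 253.632 + 177.789 × 4.3219 ≈ 1022.025 ms.

1022.0 ms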